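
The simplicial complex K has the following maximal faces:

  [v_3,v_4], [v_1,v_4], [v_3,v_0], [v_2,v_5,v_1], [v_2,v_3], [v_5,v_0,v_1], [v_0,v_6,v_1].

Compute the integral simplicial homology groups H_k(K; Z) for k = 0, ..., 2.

H_0 ≅ Z,  H_1 ≅ Z^2,  H_2 = 0.

Take the total order v_0 < v_1 < v_2 < v_3 < v_4 < v_5 < v_6 on the vertex set. Then K (dimension 2) consists of the simplices:

  0-simplices (7): [v_0], [v_1], [v_2], [v_3], [v_4], [v_5], [v_6]
  1-simplices (11): [v_0,v_1], [v_0,v_3], [v_0,v_5], [v_0,v_6], [v_1,v_2], [v_1,v_4], [v_1,v_5], [v_1,v_6], [v_2,v_3], [v_2,v_5], [v_3,v_4]
  2-simplices (3): [v_0,v_1,v_5], [v_0,v_1,v_6], [v_1,v_2,v_5]

Hence C_0 ≅ Z^7, C_1 ≅ Z^11, C_2 ≅ Z^3.

Boundary ∂_1: C_1 → C_0 is given by ∂[p,q] = [q] − [p].
This gives a 7×11 integer matrix of rank 6; reducing to Smith normal form yields diagonal entries (1,1,1,1,1,1).

Boundary ∂_2: C_2 → C_1 acts by ∂[p,q,r] = [q,r] − [p,r] + [p,q]. For instance
  ∂[v_0,v_1,v_6] = [v_1,v_6] − [v_0,v_6] + [v_0,v_1],
  ∂[v_0,v_1,v_5] = [v_1,v_5] − [v_0,v_5] + [v_0,v_1].
The 11×3 boundary matrix has rank 3 and Smith normal form diag(1,1,1).

Now H_k = ker ∂_k / im ∂_{k+1}, so:

  H_0: rank C_0 − rank ∂_1 = 7 − 6 = 1, and the invariant factors of ∂_1 are all 1, so H_0 ≅ Z.
  H_1: rank ker ∂_1 − rank ∂_2 = (11 − 6) − 3 = 2, and the invariant factors of ∂_2 are all 1, so H_1 ≅ Z^2.
  H_2: rank ker ∂_2 − rank ∂_3 = (3 − 3) − 0 = 0, and there is no ∂_3, so H_2 ≅ 0.

As a check, the Euler characteristic is 7 − 11 + 3 = -1, which agrees with 1 − 2 + 0 = -1.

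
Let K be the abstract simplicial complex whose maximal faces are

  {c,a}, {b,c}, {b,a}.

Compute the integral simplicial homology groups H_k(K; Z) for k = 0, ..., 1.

Fix the vertex order a < b < c and write every simplex with vertices in increasing order. Then dim K = 1 and the simplices of K are:

  0-simplices (3): a, b, c
  1-simplices (3): ab, ac, bc

Hence C_0 ≅ Z^3, C_1 ≅ Z^3.

Boundary ∂_1: C_1 → C_0 sends each edge [p,q] (with p < q) to q − p. For instance
  ∂bc = c − b.
This gives a 3×3 integer matrix of rank 2; reducing to Smith normal form yields diagonal entries (1,1).

Now H_k = ker ∂_k / im ∂_{k+1}, so:

  H_0: rank C_0 − rank ∂_1 = 3 − 2 = 1, and the invariant factors of ∂_1 are all 1, so H_0 ≅ Z.
  H_1: rank ker ∂_1 − rank ∂_2 = (3 − 2) − 0 = 1, and there is no ∂_2, so H_1 ≅ Z.

(K is a triangulation of the circle S^1.)

H_0 ≅ Z,  H_1 ≅ Z.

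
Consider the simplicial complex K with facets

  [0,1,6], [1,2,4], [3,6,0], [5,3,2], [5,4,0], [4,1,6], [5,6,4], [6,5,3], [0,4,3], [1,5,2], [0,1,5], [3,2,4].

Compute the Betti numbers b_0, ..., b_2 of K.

b_0 = 1, b_1 = 0, b_2 = 0.

We work with the vertex ordering 0 < 1 < 2 < 3 < 4 < 5 < 6. The simplices of K, each written with vertices in increasing order, are:

  0-simplices (7): [0], [1], [2], [3], [4], [5], [6]
  1-simplices (18): [0,1], [0,3], [0,4], [0,5], [0,6], [1,2], [1,4], [1,5], [1,6], [2,3], [2,4], [2,5], [3,4], [3,5], [3,6], [4,5], [4,6], [5,6]
  2-simplices (12): [0,1,5], [0,1,6], [0,3,4], [0,3,6], [0,4,5], [1,2,4], [1,2,5], [1,4,6], [2,3,4], [2,3,5], [3,5,6], [4,5,6]

giving chain groups C_0 ≅ Z^7, C_1 ≅ Z^18, C_2 ≅ Z^12.

The boundary map ∂_1: C_1 → C_0 sends each edge [p,q] (with p < q) to q − p. For instance
  ∂[3,5] = [5] − [3].
The 7×18 boundary matrix has rank 6 and Smith normal form diag(1,1,1,1,1,1).

∂_2: C_2 → C_1 maps a triangle to the signed sum of its edges. For instance
  ∂[4,5,6] = [5,6] − [4,6] + [4,5],
  ∂[1,2,5] = [2,5] − [1,5] + [1,2].
This gives a 18×12 integer matrix of rank 12; reducing to Smith normal form yields diagonal entries (1,1,1,1,1,1,1,1,1,1,1,2).

Computing H_k = (kernel of ∂_k) / (image of ∂_{k+1}):

  H_0: rank C_0 − rank ∂_1 = 7 − 6 = 1, and the invariant factors of ∂_1 are all 1, so H_0 ≅ Z.
  H_1: rank ker ∂_1 − rank ∂_2 = (18 − 6) − 12 = 0, and ∂_2 has invariant factor 2 > 1, so H_1 ≅ Z_2.
  H_2: rank ker ∂_2 − rank ∂_3 = (12 − 12) − 0 = 0, and there is no ∂_3, so H_2 ≅ 0.

As a check, the Euler characteristic is 7 − 18 + 12 = 1, which agrees with 1 − 0 + 0 = 1.
(K is a triangulation of the real projective plane RP^2.)

Hence the Betti numbers are b_0 = 1, b_1 = 0, b_2 = 0.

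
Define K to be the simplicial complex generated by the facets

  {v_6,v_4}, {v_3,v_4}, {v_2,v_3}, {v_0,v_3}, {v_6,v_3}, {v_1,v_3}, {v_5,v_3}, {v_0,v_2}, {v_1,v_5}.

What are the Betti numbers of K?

b_0 = 1, b_1 = 3.

Take the total order v_0 < v_1 < v_2 < v_3 < v_4 < v_5 < v_6 on the vertex set. Then K (dimension 1) consists of the simplices:

  0-simplices (7): [v_0], [v_1], [v_2], [v_3], [v_4], [v_5], [v_6]
  1-simplices (9): [v_0,v_2], [v_0,v_3], [v_1,v_3], [v_1,v_5], [v_2,v_3], [v_3,v_4], [v_3,v_5], [v_3,v_6], [v_4,v_6]

so the chain groups are C_0 ≅ Z^7, C_1 ≅ Z^9.

The boundary map ∂_1: C_1 → C_0 maps an edge to its endpoints' difference, ∂[p,q] = q − p. For instance
  ∂[v_3,v_6] = [v_6] − [v_3].
The 7×9 boundary matrix has rank 6 and Smith normal form diag(1,1,1,1,1,1).

Computing H_k = (kernel of ∂_k) / (image of ∂_{k+1}):

  H_0: rank C_0 − rank ∂_1 = 7 − 6 = 1, and the invariant factors of ∂_1 are all 1, so H_0 = Z.
  H_1: rank ker ∂_1 − rank ∂_2 = (9 − 6) − 0 = 3, and there is no ∂_2, so H_1 = Z^3.

(K is a triangulation of a wedge of 3 circles.)

Hence the Betti numbers are b_0 = 1, b_1 = 3.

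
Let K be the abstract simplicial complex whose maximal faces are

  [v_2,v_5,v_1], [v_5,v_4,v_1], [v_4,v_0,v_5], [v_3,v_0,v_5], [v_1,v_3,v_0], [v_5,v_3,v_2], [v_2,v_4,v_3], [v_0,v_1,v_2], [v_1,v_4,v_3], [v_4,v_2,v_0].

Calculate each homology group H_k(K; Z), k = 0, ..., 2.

H_0 ≅ Z,  H_1 ≅ Z_2,  H_2 = 0.

Fix the vertex order v_0 < v_1 < v_2 < v_3 < v_4 < v_5 and write every simplex with vertices in increasing order. Then dim K = 2 and the simplices of K are:

  0-simplices (6): [v_0], [v_1], [v_2], [v_3], [v_4], [v_5]
  1-simplices (15): (15 of them)
  2-simplices (10): [v_0,v_1,v_2], [v_0,v_1,v_3], [v_0,v_2,v_4], [v_0,v_3,v_5], [v_0,v_4,v_5], [v_1,v_2,v_5], [v_1,v_3,v_4], [v_1,v_4,v_5], [v_2,v_3,v_4], [v_2,v_3,v_5]

giving chain groups C_0 ≅ Z^6, C_1 ≅ Z^15, C_2 ≅ Z^10.

Boundary ∂_1: C_1 → C_0 is given by ∂[p,q] = [q] − [p].
As a 6×15 matrix over Z this has rank 5, with invariant factors (1,1,1,1,1).

Boundary ∂_2: C_2 → C_1 acts by ∂[p,q,r] = [q,r] − [p,r] + [p,q]. For instance
  ∂[v_0,v_2,v_4] = [v_2,v_4] − [v_0,v_4] + [v_0,v_2],
  ∂[v_0,v_4,v_5] = [v_4,v_5] − [v_0,v_5] + [v_0,v_4].
The resulting 15×10 matrix has rank 10, and its Smith normal form has invariant factors (1,1,1,1,1,1,1,1,1,2).

Reading off H_k = ker ∂_k / im ∂_{k+1}:

  H_0: rank C_0 − rank ∂_1 = 6 − 5 = 1, and the invariant factors of ∂_1 are all 1, so H_0 = Z.
  H_1: rank ker ∂_1 − rank ∂_2 = (15 − 5) − 10 = 0, and ∂_2 has invariant factor 2 > 1, so H_1 = Z_2.
  H_2: rank ker ∂_2 − rank ∂_3 = (10 − 10) − 0 = 0, and there is no ∂_3, so H_2 = 0.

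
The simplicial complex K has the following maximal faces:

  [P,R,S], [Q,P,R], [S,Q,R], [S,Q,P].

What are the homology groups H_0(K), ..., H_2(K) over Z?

H_0 = Z,  H_1 = 0,  H_2 = Z.

Fix the vertex order P < Q < R < S and write every simplex with vertices in increasing order. Then dim K = 2 and the simplices of K are:

  0-simplices (4): P, Q, R, S
  1-simplices (6): PQ, PR, PS, QR, QS, RS
  2-simplices (4): PQR, PQS, PRS, QRS

giving chain groups C_0 ≅ Z^4, C_1 ≅ Z^6, C_2 ≅ Z^4.

∂_1: C_1 → C_0 sends each edge [p,q] (with p < q) to q − p.
This gives a 4×6 integer matrix of rank 3; reducing to Smith normal form yields diagonal entries (1,1,1).

The boundary map ∂_2: C_2 → C_1 sends each 2-simplex [p,q,r] to [q,r] − [p,r] + [p,q]. For instance
  ∂PQR = QR − PR + PQ,
  ∂QRS = RS − QS + QR.
This gives a 6×4 integer matrix of rank 3; reducing to Smith normal form yields diagonal entries (1,1,1).

Reading off H_k = ker ∂_k / im ∂_{k+1}:

  H_0: rank C_0 − rank ∂_1 = 4 − 3 = 1, and the invariant factors of ∂_1 are all 1, so H_0 ≅ Z.
  H_1: rank ker ∂_1 − rank ∂_2 = (6 − 3) − 3 = 0, and the invariant factors of ∂_2 are all 1, so H_1 ≅ 0.
  H_2: rank ker ∂_2 − rank ∂_3 = (4 − 3) − 0 = 1, and there is no ∂_3, so H_2 ≅ Z.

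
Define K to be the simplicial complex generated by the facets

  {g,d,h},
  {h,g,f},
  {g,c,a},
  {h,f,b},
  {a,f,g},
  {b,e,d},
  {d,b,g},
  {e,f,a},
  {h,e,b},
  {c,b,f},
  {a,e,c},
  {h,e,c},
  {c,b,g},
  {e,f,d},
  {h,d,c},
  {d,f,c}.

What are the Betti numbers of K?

b_0 = 1, b_1 = 2, b_2 = 1.

K has 8 vertices, 24 edges, 16 triangles.
rank ∂_0 = 0, rank ∂_1 = 7 ⇒ b_0 = 8 − 0 − 7 = 1; all invariant factors of ∂_1 are 1 so no torsion. So H_0 = Z.
rank ∂_1 = 7, rank ∂_2 = 15 ⇒ b_1 = 24 − 7 − 15 = 2; all invariant factors of ∂_2 are 1 so no torsion. So H_1 = Z^2.
rank ∂_2 = 15, rank ∂_3 = 0 ⇒ b_2 = 16 − 15 − 0 = 1. So H_2 = Z.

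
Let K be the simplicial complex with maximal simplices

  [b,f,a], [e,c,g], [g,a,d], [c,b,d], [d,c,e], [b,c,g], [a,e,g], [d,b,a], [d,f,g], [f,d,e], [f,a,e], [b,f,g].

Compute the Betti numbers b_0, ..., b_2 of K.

Order the vertices as a < b < c < d < e < f < g. Listing each simplex with vertices in this order, K has dimension 2 with simplices:

  0-simplices (7): a, b, c, d, e, f, g
  1-simplices (18): ab, ad, ae, af, ag, bc, bd, bf, bg, cd, ce, cg, de, df, dg, ef, eg, fg
  2-simplices (12): abd, abf, adg, aef, aeg, bcd, bcg, bfg, cde, ceg, def, dfg

Hence C_0 ≅ Z^7, C_1 ≅ Z^18, C_2 ≅ Z^12.

Boundary ∂_1: C_1 → C_0 sends each edge [p,q] (with p < q) to q − p.
The 7×18 boundary matrix has rank 6 and Smith normal form diag(1,1,1,1,1,1).

The boundary map ∂_2: C_2 → C_1 maps a triangle to the signed sum of its edges. For instance
  ∂dfg = fg − dg + df,
  ∂adg = dg − ag + ad.
The resulting 18×12 matrix has rank 12, and its Smith normal form has invariant factors (1,1,1,1,1,1,1,1,1,1,1,2).

From H_k ≅ ker(∂_k) / im(∂_{k+1}) we obtain:

  H_0: rank C_0 − rank ∂_1 = 7 − 6 = 1, and the invariant factors of ∂_1 are all 1, so H_0 = Z.
  H_1: rank ker ∂_1 − rank ∂_2 = (18 − 6) − 12 = 0, and ∂_2 has invariant factor 2 > 1, so H_1 = Z_2.
  H_2: rank ker ∂_2 − rank ∂_3 = (12 − 12) − 0 = 0, and there is no ∂_3, so H_2 = 0.

Hence the Betti numbers are b_0 = 1, b_1 = 0, b_2 = 0.

b_0 = 1, b_1 = 0, b_2 = 0.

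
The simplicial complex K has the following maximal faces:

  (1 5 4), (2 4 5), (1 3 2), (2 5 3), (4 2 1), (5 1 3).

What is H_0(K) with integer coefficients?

H_0 = Z.

We work with the vertex ordering 1 < 2 < 3 < 4 < 5. The simplices of K, each written with vertices in increasing order, are:

  0-simplices (5): [1], [2], [3], [4], [5]
  1-simplices (9): [1,2], [1,3], [1,4], [1,5], [2,3], [2,4], [2,5], [3,5], [4,5]
  2-simplices (6): [1,2,3], [1,2,4], [1,3,5], [1,4,5], [2,3,5], [2,4,5]

giving chain groups C_0 ≅ Z^5, C_1 ≅ Z^9, C_2 ≅ Z^6.

Boundary ∂_1: C_1 → C_0 maps an edge to its endpoints' difference, ∂[p,q] = q − p. For instance
  ∂[1,2] = [2] − [1].
This gives a 5×9 integer matrix of rank 4; reducing to Smith normal form yields diagonal entries (1,1,1,1).

The boundary map ∂_2: C_2 → C_1 sends each 2-simplex [p,q,r] to [q,r] − [p,r] + [p,q]. For instance
  ∂[2,4,5] = [4,5] − [2,5] + [2,4],
  ∂[1,2,4] = [2,4] − [1,4] + [1,2].
The 9×6 boundary matrix has rank 5 and Smith normal form diag(1,1,1,1,1).

Reading off H_k = ker ∂_k / im ∂_{k+1}:

  H_0: rank C_0 − rank ∂_1 = 5 − 4 = 1, and the invariant factors of ∂_1 are all 1, so H_0 = Z.

(K is a triangulation of the 2-sphere S^2.)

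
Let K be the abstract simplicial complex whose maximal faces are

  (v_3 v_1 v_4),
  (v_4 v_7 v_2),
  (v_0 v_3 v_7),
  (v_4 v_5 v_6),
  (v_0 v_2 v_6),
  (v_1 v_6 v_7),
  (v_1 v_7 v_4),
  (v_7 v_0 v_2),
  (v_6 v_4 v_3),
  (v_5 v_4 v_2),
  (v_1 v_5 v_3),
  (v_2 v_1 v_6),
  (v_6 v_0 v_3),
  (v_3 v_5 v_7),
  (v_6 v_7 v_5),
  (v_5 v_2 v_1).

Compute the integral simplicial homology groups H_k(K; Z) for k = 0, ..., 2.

Take the total order v_0 < v_1 < v_2 < v_3 < v_4 < v_5 < v_6 < v_7 on the vertex set. Then K (dimension 2) consists of the simplices:

  0-simplices (8): [v_0], [v_1], [v_2], [v_3], [v_4], [v_5], [v_6], [v_7]
  1-simplices (24): (24 of them)
  2-simplices (16): (16 of them)

giving chain groups C_0 ≅ Z^8, C_1 ≅ Z^24, C_2 ≅ Z^16.

∂_1: C_1 → C_0 maps an edge to its endpoints' difference, ∂[p,q] = q − p. For instance
  ∂[v_4,v_5] = [v_5] − [v_4].
This gives a 8×24 integer matrix of rank 7; reducing to Smith normal form yields diagonal entries (1,1,1,1,1,1,1).

The boundary map ∂_2: C_2 → C_1 sends each 2-simplex [p,q,r] to [q,r] − [p,r] + [p,q]. For instance
  ∂[v_2,v_4,v_5] = [v_4,v_5] − [v_2,v_5] + [v_2,v_4],
  ∂[v_1,v_2,v_5] = [v_2,v_5] − [v_1,v_5] + [v_1,v_2].
As a 24×16 matrix over Z this has rank 15, with invariant factors (1,1,1,1,1,1,1,1,1,1,1,1,1,1,1).

From H_k ≅ ker(∂_k) / im(∂_{k+1}) we obtain:

  H_0: rank C_0 − rank ∂_1 = 8 − 7 = 1, and the invariant factors of ∂_1 are all 1, so H_0 = Z.
  H_1: rank ker ∂_1 − rank ∂_2 = (24 − 7) − 15 = 2, and the invariant factors of ∂_2 are all 1, so H_1 = Z^2.
  H_2: rank ker ∂_2 − rank ∂_3 = (16 − 15) − 0 = 1, and there is no ∂_3, so H_2 = Z.

As a check, the Euler characteristic is 8 − 24 + 16 = 0, which agrees with 1 − 2 + 1 = 0.
(K is a triangulation of the torus T^2.)

H_0 = Z,  H_1 = Z^2,  H_2 = Z.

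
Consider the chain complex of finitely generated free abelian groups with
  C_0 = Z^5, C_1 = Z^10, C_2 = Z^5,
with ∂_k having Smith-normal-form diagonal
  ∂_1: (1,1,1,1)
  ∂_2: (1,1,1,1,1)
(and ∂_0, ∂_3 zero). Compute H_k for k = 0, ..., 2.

H_0: b_0 = 5 − 0 − 4 = 1; torsion from ∂_1 factors > 1: none. So H_0 = Z.
H_1: b_1 = 10 − 4 − 5 = 1; torsion from ∂_2 factors > 1: none. So H_1 = Z.
H_2: b_2 = 5 − 5 − 0 = 0; torsion from ∂_3 factors > 1: none. So H_2 = 0.

H_0 = Z,  H_1 = Z,  H_2 = 0.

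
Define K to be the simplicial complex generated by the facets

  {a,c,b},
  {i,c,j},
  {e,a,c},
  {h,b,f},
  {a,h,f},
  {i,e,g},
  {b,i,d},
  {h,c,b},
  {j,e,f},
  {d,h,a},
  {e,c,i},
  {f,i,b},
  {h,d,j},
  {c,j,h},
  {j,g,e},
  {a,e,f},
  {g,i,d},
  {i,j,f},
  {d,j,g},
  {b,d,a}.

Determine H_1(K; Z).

Take the total order a < b < c < d < e < f < g < h < i < j on the vertex set. Then K (dimension 2) consists of the simplices:

  0-simplices (10): a, b, c, d, e, f, g, h, i, j
  1-simplices (30): ab, ac, ad, ae, af, ah, bc, bd, bf, bh, bi, ce, ch, ci, cj, dg, dh, di, dj, ef, eg, ei, ej, fh, fi, fj, gi, gj, hj, ij
  2-simplices (20): abc, abd, ace, adh, aef, afh, bch, bdi, bfh, bfi, cei, chj, cij, dgi, dgj, dhj, efj, egi, egj, fij

so the chain groups are C_0 ≅ Z^10, C_1 ≅ Z^30, C_2 ≅ Z^20.

The boundary map ∂_1: C_1 → C_0 maps an edge to its endpoints' difference, ∂[p,q] = q − p.
As a 10×30 matrix over Z this has rank 9, with invariant factors (1,1,1,1,1,1,1,1,1).

∂_2: C_2 → C_1 sends each 2-simplex [p,q,r] to [q,r] − [p,r] + [p,q]. For instance
  ∂bfi = fi − bi + bf,
  ∂abc = bc − ac + ab.
The resulting 30×20 matrix has rank 20, and its Smith normal form has invariant factors (1,1,1,1,1,1,1,1,1,1,1,1,1,1,1,1,1,1,1,2).

Computing H_k = (kernel of ∂_k) / (image of ∂_{k+1}):

  H_1: rank ker ∂_1 − rank ∂_2 = (30 − 9) − 20 = 1, and ∂_2 has invariant factor 2 > 1, so H_1 ≅ Z ⊕ Z_2.

H_1 = Z ⊕ Z_2.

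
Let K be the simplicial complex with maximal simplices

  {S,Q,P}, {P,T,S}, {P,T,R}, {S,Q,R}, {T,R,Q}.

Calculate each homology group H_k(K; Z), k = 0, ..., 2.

H_0 ≅ Z,  H_1 ≅ Z,  H_2 = 0.

Take the total order P < Q < R < S < T on the vertex set. Then K (dimension 2) consists of the simplices:

  0-simplices (5): P, Q, R, S, T
  1-simplices (10): PQ, PR, PS, PT, QR, QS, QT, RS, RT, ST
  2-simplices (5): PQS, PRT, PST, QRS, QRT

Hence C_0 ≅ Z^5, C_1 ≅ Z^10, C_2 ≅ Z^5.

The boundary map ∂_1: C_1 → C_0 is given by ∂[p,q] = [q] − [p].
As a 5×10 matrix over Z this has rank 4, with invariant factors (1,1,1,1).

Boundary ∂_2: C_2 → C_1 sends each 2-simplex [p,q,r] to [q,r] − [p,r] + [p,q]. For instance
  ∂QRS = RS − QS + QR,
  ∂PST = ST − PT + PS.
The resulting 10×5 matrix has rank 5, and its Smith normal form has invariant factors (1,1,1,1,1).

From H_k ≅ ker(∂_k) / im(∂_{k+1}) we obtain:

  H_0: rank C_0 − rank ∂_1 = 5 − 4 = 1, and the invariant factors of ∂_1 are all 1, so H_0 = Z.
  H_1: rank ker ∂_1 − rank ∂_2 = (10 − 4) − 5 = 1, and the invariant factors of ∂_2 are all 1, so H_1 = Z.
  H_2: rank ker ∂_2 − rank ∂_3 = (5 − 5) − 0 = 0, and there is no ∂_3, so H_2 = 0.

(K is a triangulation of the Möbius band.)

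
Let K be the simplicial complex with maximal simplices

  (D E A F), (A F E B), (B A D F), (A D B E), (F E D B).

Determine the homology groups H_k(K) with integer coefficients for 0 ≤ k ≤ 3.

Fix the vertex order A < B < D < E < F and write every simplex with vertices in increasing order. Then dim K = 3 and the simplices of K are:

  0-simplices (5): A, B, D, E, F
  1-simplices (10): AB, AD, AE, AF, BD, BE, BF, DE, DF, EF
  2-simplices (10): ABD, ABE, ABF, ADE, ADF, AEF, BDE, BDF, BEF, DEF
  3-simplices (5): ABDE, ABDF, ABEF, ADEF, BDEF

Hence C_0 ≅ Z^5, C_1 ≅ Z^10, C_2 ≅ Z^10, C_3 ≅ Z^5.

The boundary map ∂_1: C_1 → C_0 sends each edge [p,q] (with p < q) to q − p. For instance
  ∂EF = F − E.
The resulting 5×10 matrix has rank 4, and its Smith normal form has invariant factors (1,1,1,1).

Boundary ∂_2: C_2 → C_1 acts by ∂[p,q,r] = [q,r] − [p,r] + [p,q]. For instance
  ∂ABD = BD − AD + AB,
  ∂ADE = DE − AE + AD.
This gives a 10×10 integer matrix of rank 6; reducing to Smith normal form yields diagonal entries (1,1,1,1,1,1).

The boundary map ∂_3: C_3 → C_2 sends each 3-simplex σ to the alternating sum Σ_i (−1)^i (σ with its i-th vertex removed). For instance
  ∂ABEF = BEF − AEF + ABF − ABE,
  ∂ADEF = DEF − AEF + ADF − ADE.
This gives a 10×5 integer matrix of rank 4; reducing to Smith normal form yields diagonal entries (1,1,1,1).

From H_k ≅ ker(∂_k) / im(∂_{k+1}) we obtain:

  H_0: rank C_0 − rank ∂_1 = 5 − 4 = 1, and the invariant factors of ∂_1 are all 1, so H_0 ≅ Z.
  H_1: rank ker ∂_1 − rank ∂_2 = (10 − 4) − 6 = 0, and the invariant factors of ∂_2 are all 1, so H_1 ≅ 0.
  H_2: rank ker ∂_2 − rank ∂_3 = (10 − 6) − 4 = 0, and the invariant factors of ∂_3 are all 1, so H_2 ≅ 0.
  H_3: rank ker ∂_3 − rank ∂_4 = (5 − 4) − 0 = 1, and there is no ∂_4, so H_3 ≅ Z.

(K is a triangulation of the 3-sphere S^3.)

H_0 = Z,  H_1 = 0,  H_2 = 0,  H_3 = Z.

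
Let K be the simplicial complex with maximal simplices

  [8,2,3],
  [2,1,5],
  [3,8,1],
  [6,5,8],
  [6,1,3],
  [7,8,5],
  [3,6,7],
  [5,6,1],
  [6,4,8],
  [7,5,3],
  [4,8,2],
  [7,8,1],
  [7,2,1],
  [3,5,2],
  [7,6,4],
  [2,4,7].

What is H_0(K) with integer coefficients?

H_0 = Z.

K has 8 vertices, 24 edges, 16 triangles.
rank ∂_0 = 0, rank ∂_1 = 7 ⇒ b_0 = 8 − 0 − 7 = 1; all invariant factors of ∂_1 are 1 so no torsion. So H_0 ≅ Z.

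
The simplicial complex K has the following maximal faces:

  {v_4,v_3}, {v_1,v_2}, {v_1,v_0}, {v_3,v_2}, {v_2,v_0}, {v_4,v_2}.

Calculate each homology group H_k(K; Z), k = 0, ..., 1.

Fix the vertex order v_0 < v_1 < v_2 < v_3 < v_4 and write every simplex with vertices in increasing order. Then dim K = 1 and the simplices of K are:

  0-simplices (5): [v_0], [v_1], [v_2], [v_3], [v_4]
  1-simplices (6): [v_0,v_1], [v_0,v_2], [v_1,v_2], [v_2,v_3], [v_2,v_4], [v_3,v_4]

giving chain groups C_0 ≅ Z^5, C_1 ≅ Z^6.

The boundary map ∂_1: C_1 → C_0 is given by ∂[p,q] = [q] − [p]. For instance
  ∂[v_1,v_2] = [v_2] − [v_1].
This gives a 5×6 integer matrix of rank 4; reducing to Smith normal form yields diagonal entries (1,1,1,1).

Computing H_k = (kernel of ∂_k) / (image of ∂_{k+1}):

  H_0: rank C_0 − rank ∂_1 = 5 − 4 = 1, and the invariant factors of ∂_1 are all 1, so H_0 = Z.
  H_1: rank ker ∂_1 − rank ∂_2 = (6 − 4) − 0 = 2, and there is no ∂_2, so H_1 = Z^2.

(K is a triangulation of a wedge of 2 circles.)

H_0 = Z,  H_1 = Z^2.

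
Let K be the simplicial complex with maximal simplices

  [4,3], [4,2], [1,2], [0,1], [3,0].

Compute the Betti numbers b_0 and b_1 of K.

K has 5 vertices, 5 edges.
rank ∂_0 = 0, rank ∂_1 = 4 ⇒ b_0 = 5 − 0 − 4 = 1; all invariant factors of ∂_1 are 1 so no torsion. So H_0 = Z.
rank ∂_1 = 4, rank ∂_2 = 0 ⇒ b_1 = 5 − 4 − 0 = 1. So H_1 = Z.

b_0 = 1, b_1 = 1.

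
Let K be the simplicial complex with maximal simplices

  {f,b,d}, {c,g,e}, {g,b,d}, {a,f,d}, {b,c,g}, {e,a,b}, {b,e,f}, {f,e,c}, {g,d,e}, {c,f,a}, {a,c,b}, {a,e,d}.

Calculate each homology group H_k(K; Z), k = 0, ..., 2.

We work with the vertex ordering a < b < c < d < e < f < g. The simplices of K, each written with vertices in increasing order, are:

  0-simplices (7): a, b, c, d, e, f, g
  1-simplices (18): ab, ac, ad, ae, af, bc, bd, be, bf, bg, ce, cf, cg, de, df, dg, ef, eg
  2-simplices (12): abc, abe, acf, ade, adf, bcg, bdf, bdg, bef, cef, ceg, deg

so the chain groups are C_0 ≅ Z^7, C_1 ≅ Z^18, C_2 ≅ Z^12.

Boundary ∂_1: C_1 → C_0 sends each edge [p,q] (with p < q) to q − p.
As a 7×18 matrix over Z this has rank 6, with invariant factors (1,1,1,1,1,1).

∂_2: C_2 → C_1 maps a triangle to the signed sum of its edges. For instance
  ∂bcg = cg − bg + bc,
  ∂bdg = dg − bg + bd.
This gives a 18×12 integer matrix of rank 12; reducing to Smith normal form yields diagonal entries (1,1,1,1,1,1,1,1,1,1,1,2).

Computing H_k = (kernel of ∂_k) / (image of ∂_{k+1}):

  H_0: rank C_0 − rank ∂_1 = 7 − 6 = 1, and the invariant factors of ∂_1 are all 1, so H_0 = Z.
  H_1: rank ker ∂_1 − rank ∂_2 = (18 − 6) − 12 = 0, and ∂_2 has invariant factor 2 > 1, so H_1 = Z/2Z.
  H_2: rank ker ∂_2 − rank ∂_3 = (12 − 12) − 0 = 0, and there is no ∂_3, so H_2 = 0.

(K is a triangulation of the real projective plane RP^2.)

H_0 = Z,  H_1 = Z/2Z,  H_2 = 0.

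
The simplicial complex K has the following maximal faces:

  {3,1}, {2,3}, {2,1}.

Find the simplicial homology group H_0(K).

H_0 ≅ Z.

Fix the vertex order 1 < 2 < 3 and write every simplex with vertices in increasing order. Then dim K = 1 and the simplices of K are:

  0-simplices (3): [1], [2], [3]
  1-simplices (3): [1,2], [1,3], [2,3]

giving chain groups C_0 ≅ Z^3, C_1 ≅ Z^3.

The boundary map ∂_1: C_1 → C_0 sends each edge [p,q] (with p < q) to q − p. For instance
  ∂[2,3] = [3] − [2].
As a 3×3 matrix over Z this has rank 2, with invariant factors (1,1).

Now H_k = ker ∂_k / im ∂_{k+1}, so:

  H_0: rank C_0 − rank ∂_1 = 3 − 2 = 1, and the invariant factors of ∂_1 are all 1, so H_0 ≅ Z.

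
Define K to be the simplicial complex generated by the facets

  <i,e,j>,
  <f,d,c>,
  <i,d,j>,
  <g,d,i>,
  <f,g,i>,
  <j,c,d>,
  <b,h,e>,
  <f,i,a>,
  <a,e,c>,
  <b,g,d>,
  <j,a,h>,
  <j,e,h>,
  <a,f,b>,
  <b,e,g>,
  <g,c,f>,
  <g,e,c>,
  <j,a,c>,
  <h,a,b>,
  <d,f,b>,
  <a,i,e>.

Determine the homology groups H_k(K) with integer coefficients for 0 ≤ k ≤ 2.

H_0 = Z,  H_1 = Z ⊕ Z/2Z,  H_2 = 0.

Take the total order a < b < c < d < e < f < g < h < i < j on the vertex set. Then K (dimension 2) consists of the simplices:

  0-simplices (10): a, b, c, d, e, f, g, h, i, j
  1-simplices (30): ab, ac, ae, af, ah, ai, aj, bd, be, bf, bg, bh, cd, ce, cf, cg, cj, df, dg, di, dj, eg, eh, ei, ej, fg, fi, gi, hj, ij
  2-simplices (20): abf, abh, ace, acj, aei, afi, ahj, bdf, bdg, beg, beh, cdf, cdj, ceg, cfg, dgi, dij, ehj, eij, fgi

so the chain groups are C_0 ≅ Z^10, C_1 ≅ Z^30, C_2 ≅ Z^20.

Boundary ∂_1: C_1 → C_0 is given by ∂[p,q] = [q] − [p]. For instance
  ∂cd = d − c.
The 10×30 boundary matrix has rank 9 and Smith normal form diag(1,1,1,1,1,1,1,1,1).

The boundary map ∂_2: C_2 → C_1 acts by ∂[p,q,r] = [q,r] − [p,r] + [p,q]. For instance
  ∂bdg = dg − bg + bd,
  ∂cdj = dj − cj + cd.
This gives a 30×20 integer matrix of rank 20; reducing to Smith normal form yields diagonal entries (1,1,1,1,1,1,1,1,1,1,1,1,1,1,1,1,1,1,1,2).

Computing H_k = (kernel of ∂_k) / (image of ∂_{k+1}):

  H_0: rank C_0 − rank ∂_1 = 10 − 9 = 1, and the invariant factors of ∂_1 are all 1, so H_0 ≅ Z.
  H_1: rank ker ∂_1 − rank ∂_2 = (30 − 9) − 20 = 1, and ∂_2 has invariant factor 2 > 1, so H_1 ≅ Z ⊕ Z/2Z.
  H_2: rank ker ∂_2 − rank ∂_3 = (20 − 20) − 0 = 0, and there is no ∂_3, so H_2 ≅ 0.

As a check, the Euler characteristic is 10 − 30 + 20 = 0, which agrees with 1 − 1 + 0 = 0.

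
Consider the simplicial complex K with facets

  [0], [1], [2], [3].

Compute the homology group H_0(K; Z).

H_0 ≅ Z^4.

Take the total order 0 < 1 < 2 < 3 on the vertex set. Then K (dimension 0) consists of the simplices:

  0-simplices (4): [0], [1], [2], [3]

Hence C_0 ≅ Z^4.

Now H_k = ker ∂_k / im ∂_{k+1}, so:

  H_0: rank C_0 − rank ∂_1 = 4 − 0 = 4, and there is no ∂_1, so H_0 = Z^4.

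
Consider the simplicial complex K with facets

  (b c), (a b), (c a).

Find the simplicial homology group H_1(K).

H_1 ≅ Z.

Fix the vertex order a < b < c and write every simplex with vertices in increasing order. Then dim K = 1 and the simplices of K are:

  0-simplices (3): a, b, c
  1-simplices (3): ab, ac, bc

so the chain groups are C_0 ≅ Z^3, C_1 ≅ Z^3.

The boundary map ∂_1: C_1 → C_0 sends each edge [p,q] (with p < q) to q − p. For instance
  ∂ac = c − a.
This gives a 3×3 integer matrix of rank 2; reducing to Smith normal form yields diagonal entries (1,1).

From H_k ≅ ker(∂_k) / im(∂_{k+1}) we obtain:

  H_1: rank ker ∂_1 − rank ∂_2 = (3 − 2) − 0 = 1, and there is no ∂_2, so H_1 = Z.

(K is a triangulation of the circle S^1.)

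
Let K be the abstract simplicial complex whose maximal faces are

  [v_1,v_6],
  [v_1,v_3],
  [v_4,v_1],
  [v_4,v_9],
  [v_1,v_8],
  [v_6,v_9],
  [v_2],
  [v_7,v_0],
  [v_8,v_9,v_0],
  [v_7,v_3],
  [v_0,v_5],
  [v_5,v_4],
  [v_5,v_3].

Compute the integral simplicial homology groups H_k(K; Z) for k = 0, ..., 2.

Take the total order v_0 < v_1 < v_2 < v_3 < v_4 < v_5 < v_6 < v_7 < v_8 < v_9 on the vertex set. Then K (dimension 2) consists of the simplices:

  0-simplices (10): [v_0], [v_1], [v_2], [v_3], [v_4], [v_5], [v_6], [v_7], [v_8], [v_9]
  1-simplices (14): [v_0,v_5], [v_0,v_7], [v_0,v_8], [v_0,v_9], [v_1,v_3], [v_1,v_4], [v_1,v_6], [v_1,v_8], [v_3,v_5], [v_3,v_7], [v_4,v_5], [v_4,v_9], [v_6,v_9], [v_8,v_9]
  2-simplices (1): [v_0,v_8,v_9]

Hence C_0 ≅ Z^10, C_1 ≅ Z^14, C_2 ≅ Z^1.

The boundary map ∂_1: C_1 → C_0 maps an edge to its endpoints' difference, ∂[p,q] = q − p.
As a 10×14 matrix over Z this has rank 8, with invariant factors (1,1,1,1,1,1,1,1).

∂_2: C_2 → C_1 maps a triangle to the signed sum of its edges. For instance
  ∂[v_0,v_8,v_9] = [v_8,v_9] − [v_0,v_9] + [v_0,v_8].
As a 14×1 matrix over Z this has rank 1, with invariant factors (1).

Reading off H_k = ker ∂_k / im ∂_{k+1}:

  H_0: rank C_0 − rank ∂_1 = 10 − 8 = 2, and the invariant factors of ∂_1 are all 1, so H_0 ≅ Z^2.
  H_1: rank ker ∂_1 − rank ∂_2 = (14 − 8) − 1 = 5, and the invariant factors of ∂_2 are all 1, so H_1 ≅ Z^5.
  H_2: rank ker ∂_2 − rank ∂_3 = (1 − 1) − 0 = 0, and there is no ∂_3, so H_2 ≅ 0.

As a check, the Euler characteristic is 10 − 14 + 1 = -3, which agrees with 2 − 5 + 0 = -3.

H_0 = Z^2,  H_1 = Z^5,  H_2 = 0.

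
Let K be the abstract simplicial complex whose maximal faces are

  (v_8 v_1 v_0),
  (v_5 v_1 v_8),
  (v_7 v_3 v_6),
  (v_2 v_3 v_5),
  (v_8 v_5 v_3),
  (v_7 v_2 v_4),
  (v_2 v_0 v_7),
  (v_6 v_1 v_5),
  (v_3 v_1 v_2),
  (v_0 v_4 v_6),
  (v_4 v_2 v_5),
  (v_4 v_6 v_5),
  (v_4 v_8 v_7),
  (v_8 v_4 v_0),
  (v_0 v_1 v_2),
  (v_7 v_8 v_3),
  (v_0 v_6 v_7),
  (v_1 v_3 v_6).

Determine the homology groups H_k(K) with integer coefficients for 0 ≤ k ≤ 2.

H_0 = Z,  H_1 = Z ⊕ Z/2,  H_2 = 0.

K has 9 vertices, 27 edges, 18 triangles.
rank ∂_0 = 0, rank ∂_1 = 8 ⇒ b_0 = 9 − 0 − 8 = 1; all invariant factors of ∂_1 are 1 so no torsion. So H_0 = Z.
rank ∂_1 = 8, rank ∂_2 = 18 ⇒ b_1 = 27 − 8 − 18 = 1; ∂_2 has invariant factor(s) [2] giving torsion. So H_1 = Z ⊕ Z/2.
rank ∂_2 = 18, rank ∂_3 = 0 ⇒ b_2 = 18 − 18 − 0 = 0. So H_2 = 0.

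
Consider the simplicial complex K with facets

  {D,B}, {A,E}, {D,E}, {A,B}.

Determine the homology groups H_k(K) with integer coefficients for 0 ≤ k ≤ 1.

H_0 ≅ Z,  H_1 ≅ Z.

Take the total order A < B < D < E on the vertex set. Then K (dimension 1) consists of the simplices:

  0-simplices (4): A, B, D, E
  1-simplices (4): AB, AE, BD, DE

giving chain groups C_0 ≅ Z^4, C_1 ≅ Z^4.

The boundary map ∂_1: C_1 → C_0 sends each edge [p,q] (with p < q) to q − p. For instance
  ∂AB = B − A.
As a 4×4 matrix over Z this has rank 3, with invariant factors (1,1,1).

From H_k ≅ ker(∂_k) / im(∂_{k+1}) we obtain:

  H_0: rank C_0 − rank ∂_1 = 4 − 3 = 1, and the invariant factors of ∂_1 are all 1, so H_0 ≅ Z.
  H_1: rank ker ∂_1 − rank ∂_2 = (4 − 3) − 0 = 1, and there is no ∂_2, so H_1 ≅ Z.

As a check, the Euler characteristic is 4 − 4 = 0, which agrees with 1 − 1 = 0.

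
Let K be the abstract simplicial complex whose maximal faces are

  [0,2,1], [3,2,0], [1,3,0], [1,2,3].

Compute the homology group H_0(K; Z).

H_0 = Z.

Fix the vertex order 0 < 1 < 2 < 3 and write every simplex with vertices in increasing order. Then dim K = 2 and the simplices of K are:

  0-simplices (4): [0], [1], [2], [3]
  1-simplices (6): [0,1], [0,2], [0,3], [1,2], [1,3], [2,3]
  2-simplices (4): [0,1,2], [0,1,3], [0,2,3], [1,2,3]

so the chain groups are C_0 ≅ Z^4, C_1 ≅ Z^6, C_2 ≅ Z^4.

Boundary ∂_1: C_1 → C_0 sends each edge [p,q] (with p < q) to q − p.
This gives a 4×6 integer matrix of rank 3; reducing to Smith normal form yields diagonal entries (1,1,1).

Boundary ∂_2: C_2 → C_1 sends each 2-simplex [p,q,r] to [q,r] − [p,r] + [p,q]. For instance
  ∂[0,1,2] = [1,2] − [0,2] + [0,1],
  ∂[0,1,3] = [1,3] − [0,3] + [0,1].
This gives a 6×4 integer matrix of rank 3; reducing to Smith normal form yields diagonal entries (1,1,1).

Now H_k = ker ∂_k / im ∂_{k+1}, so:

  H_0: rank C_0 − rank ∂_1 = 4 − 3 = 1, and the invariant factors of ∂_1 are all 1, so H_0 ≅ Z.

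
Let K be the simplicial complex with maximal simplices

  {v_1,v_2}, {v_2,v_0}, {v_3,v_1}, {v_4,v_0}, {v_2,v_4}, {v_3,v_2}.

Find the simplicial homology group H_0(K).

H_0 = Z.

We work with the vertex ordering v_0 < v_1 < v_2 < v_3 < v_4. The simplices of K, each written with vertices in increasing order, are:

  0-simplices (5): [v_0], [v_1], [v_2], [v_3], [v_4]
  1-simplices (6): [v_0,v_2], [v_0,v_4], [v_1,v_2], [v_1,v_3], [v_2,v_3], [v_2,v_4]

so the chain groups are C_0 ≅ Z^5, C_1 ≅ Z^6.

Boundary ∂_1: C_1 → C_0 maps an edge to its endpoints' difference, ∂[p,q] = q − p. For instance
  ∂[v_0,v_2] = [v_2] − [v_0].
As a 5×6 matrix over Z this has rank 4, with invariant factors (1,1,1,1).

Now H_k = ker ∂_k / im ∂_{k+1}, so:

  H_0: rank C_0 − rank ∂_1 = 5 − 4 = 1, and the invariant factors of ∂_1 are all 1, so H_0 = Z.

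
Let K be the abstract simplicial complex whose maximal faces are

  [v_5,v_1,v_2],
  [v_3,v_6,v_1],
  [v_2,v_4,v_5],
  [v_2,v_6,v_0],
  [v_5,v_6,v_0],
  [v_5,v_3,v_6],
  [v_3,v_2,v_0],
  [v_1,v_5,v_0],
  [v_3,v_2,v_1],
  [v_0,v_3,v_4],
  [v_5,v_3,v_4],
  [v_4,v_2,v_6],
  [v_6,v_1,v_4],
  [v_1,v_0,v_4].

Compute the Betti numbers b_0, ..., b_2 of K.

b_0 = 1, b_1 = 2, b_2 = 1.

Take the total order v_0 < v_1 < v_2 < v_3 < v_4 < v_5 < v_6 on the vertex set. Then K (dimension 2) consists of the simplices:

  0-simplices (7): [v_0], [v_1], [v_2], [v_3], [v_4], [v_5], [v_6]
  1-simplices (21): (21 of them)
  2-simplices (14): (14 of them)

giving chain groups C_0 ≅ Z^7, C_1 ≅ Z^21, C_2 ≅ Z^14.

Boundary ∂_1: C_1 → C_0 sends each edge [p,q] (with p < q) to q − p. For instance
  ∂[v_3,v_6] = [v_6] − [v_3].
The resulting 7×21 matrix has rank 6, and its Smith normal form has invariant factors (1,1,1,1,1,1).

Boundary ∂_2: C_2 → C_1 acts by ∂[p,q,r] = [q,r] − [p,r] + [p,q]. For instance
  ∂[v_1,v_4,v_6] = [v_4,v_6] − [v_1,v_6] + [v_1,v_4],
  ∂[v_3,v_4,v_5] = [v_4,v_5] − [v_3,v_5] + [v_3,v_4].
The 21×14 boundary matrix has rank 13 and Smith normal form diag(1,1,1,1,1,1,1,1,1,1,1,1,1).

Now H_k = ker ∂_k / im ∂_{k+1}, so:

  H_0: rank C_0 − rank ∂_1 = 7 − 6 = 1, and the invariant factors of ∂_1 are all 1, so H_0 = Z.
  H_1: rank ker ∂_1 − rank ∂_2 = (21 − 6) − 13 = 2, and the invariant factors of ∂_2 are all 1, so H_1 = Z^2.
  H_2: rank ker ∂_2 − rank ∂_3 = (14 − 13) − 0 = 1, and there is no ∂_3, so H_2 = Z.

(K is a triangulation of the torus T^2.)

Hence the Betti numbers are b_0 = 1, b_1 = 2, b_2 = 1.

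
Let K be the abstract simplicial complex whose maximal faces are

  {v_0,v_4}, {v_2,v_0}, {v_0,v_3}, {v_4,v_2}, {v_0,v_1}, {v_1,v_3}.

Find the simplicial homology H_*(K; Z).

H_0 = Z,  H_1 = Z^2.

Fix the vertex order v_0 < v_1 < v_2 < v_3 < v_4 and write every simplex with vertices in increasing order. Then dim K = 1 and the simplices of K are:

  0-simplices (5): [v_0], [v_1], [v_2], [v_3], [v_4]
  1-simplices (6): [v_0,v_1], [v_0,v_2], [v_0,v_3], [v_0,v_4], [v_1,v_3], [v_2,v_4]

giving chain groups C_0 ≅ Z^5, C_1 ≅ Z^6.

The boundary map ∂_1: C_1 → C_0 is given by ∂[p,q] = [q] − [p]. For instance
  ∂[v_1,v_3] = [v_3] − [v_1].
The 5×6 boundary matrix has rank 4 and Smith normal form diag(1,1,1,1).

Computing H_k = (kernel of ∂_k) / (image of ∂_{k+1}):

  H_0: rank C_0 − rank ∂_1 = 5 − 4 = 1, and the invariant factors of ∂_1 are all 1, so H_0 ≅ Z.
  H_1: rank ker ∂_1 − rank ∂_2 = (6 − 4) − 0 = 2, and there is no ∂_2, so H_1 ≅ Z^2.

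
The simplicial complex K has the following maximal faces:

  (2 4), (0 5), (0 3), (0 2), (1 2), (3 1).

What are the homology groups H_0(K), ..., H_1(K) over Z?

Order the vertices as 0 < 1 < 2 < 3 < 4 < 5. Listing each simplex with vertices in this order, K has dimension 1 with simplices:

  0-simplices (6): [0], [1], [2], [3], [4], [5]
  1-simplices (6): [0,2], [0,3], [0,5], [1,2], [1,3], [2,4]

so the chain groups are C_0 ≅ Z^6, C_1 ≅ Z^6.

Boundary ∂_1: C_1 → C_0 maps an edge to its endpoints' difference, ∂[p,q] = q − p.
The 6×6 boundary matrix has rank 5 and Smith normal form diag(1,1,1,1,1).

Reading off H_k = ker ∂_k / im ∂_{k+1}:

  H_0: rank C_0 − rank ∂_1 = 6 − 5 = 1, and the invariant factors of ∂_1 are all 1, so H_0 = Z.
  H_1: rank ker ∂_1 − rank ∂_2 = (6 − 5) − 0 = 1, and there is no ∂_2, so H_1 = Z.

As a check, the Euler characteristic is 6 − 6 = 0, which agrees with 1 − 1 = 0.

H_0 ≅ Z,  H_1 ≅ Z.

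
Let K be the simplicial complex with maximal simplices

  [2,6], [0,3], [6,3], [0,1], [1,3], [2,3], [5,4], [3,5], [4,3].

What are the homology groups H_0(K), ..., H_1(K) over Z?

H_0 = Z,  H_1 = Z^3.

K has 7 vertices, 9 edges.
rank ∂_0 = 0, rank ∂_1 = 6 ⇒ b_0 = 7 − 0 − 6 = 1; all invariant factors of ∂_1 are 1 so no torsion. So H_0 ≅ Z.
rank ∂_1 = 6, rank ∂_2 = 0 ⇒ b_1 = 9 − 6 − 0 = 3. So H_1 ≅ Z^3.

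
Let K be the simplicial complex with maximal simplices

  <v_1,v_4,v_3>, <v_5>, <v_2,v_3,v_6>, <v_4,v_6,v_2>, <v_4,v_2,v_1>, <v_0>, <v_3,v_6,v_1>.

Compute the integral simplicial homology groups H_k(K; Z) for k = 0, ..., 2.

H_0 = Z^3,  H_1 = Z,  H_2 = 0.

We work with the vertex ordering v_0 < v_1 < v_2 < v_3 < v_4 < v_5 < v_6. The simplices of K, each written with vertices in increasing order, are:

  0-simplices (7): [v_0], [v_1], [v_2], [v_3], [v_4], [v_5], [v_6]
  1-simplices (10): [v_1,v_2], [v_1,v_3], [v_1,v_4], [v_1,v_6], [v_2,v_3], [v_2,v_4], [v_2,v_6], [v_3,v_4], [v_3,v_6], [v_4,v_6]
  2-simplices (5): [v_1,v_2,v_4], [v_1,v_3,v_4], [v_1,v_3,v_6], [v_2,v_3,v_6], [v_2,v_4,v_6]

giving chain groups C_0 ≅ Z^7, C_1 ≅ Z^10, C_2 ≅ Z^5.

∂_1: C_1 → C_0 maps an edge to its endpoints' difference, ∂[p,q] = q − p. For instance
  ∂[v_2,v_4] = [v_4] − [v_2].
The resulting 7×10 matrix has rank 4, and its Smith normal form has invariant factors (1,1,1,1).

Boundary ∂_2: C_2 → C_1 sends each 2-simplex [p,q,r] to [q,r] − [p,r] + [p,q]. For instance
  ∂[v_1,v_3,v_6] = [v_3,v_6] − [v_1,v_6] + [v_1,v_3],
  ∂[v_2,v_4,v_6] = [v_4,v_6] − [v_2,v_6] + [v_2,v_4].
The resulting 10×5 matrix has rank 5, and its Smith normal form has invariant factors (1,1,1,1,1).

Reading off H_k = ker ∂_k / im ∂_{k+1}:

  H_0: rank C_0 − rank ∂_1 = 7 − 4 = 3, and the invariant factors of ∂_1 are all 1, so H_0 = Z^3.
  H_1: rank ker ∂_1 − rank ∂_2 = (10 − 4) − 5 = 1, and the invariant factors of ∂_2 are all 1, so H_1 = Z.
  H_2: rank ker ∂_2 − rank ∂_3 = (5 − 5) − 0 = 0, and there is no ∂_3, so H_2 = 0.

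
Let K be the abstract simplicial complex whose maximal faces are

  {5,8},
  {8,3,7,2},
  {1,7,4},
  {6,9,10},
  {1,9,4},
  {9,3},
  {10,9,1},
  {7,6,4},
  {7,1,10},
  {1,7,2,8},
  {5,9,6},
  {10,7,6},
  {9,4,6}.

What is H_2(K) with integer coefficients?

H_2 = Z.

Fix the vertex order 1 < 2 < 3 < 4 < 5 < 6 < 7 < 8 < 9 < 10 and write every simplex with vertices in increasing order. Then dim K = 3 and the simplices of K are:

  0-simplices (10): [1], [2], [3], [4], [5], [6], [7], [8], [9], [10]
  1-simplices (24): (24 of them)
  2-simplices (16): [1,2,7], [1,2,8], [1,4,7], [1,4,9], [1,7,8], [1,7,10], [1,9,10], [2,3,7], [2,3,8], [2,7,8], [3,7,8], [4,6,7], [4,6,9], [5,6,9], [6,7,10], [6,9,10]
  3-simplices (2): [1,2,7,8], [2,3,7,8]

Hence C_0 ≅ Z^10, C_1 ≅ Z^24, C_2 ≅ Z^16, C_3 ≅ Z^2.

Boundary ∂_1: C_1 → C_0 is given by ∂[p,q] = [q] − [p]. For instance
  ∂[2,8] = [8] − [2].
The resulting 10×24 matrix has rank 9, and its Smith normal form has invariant factors (1,1,1,1,1,1,1,1,1).

∂_2: C_2 → C_1 acts by ∂[p,q,r] = [q,r] − [p,r] + [p,q]. For instance
  ∂[2,7,8] = [7,8] − [2,8] + [2,7],
  ∂[2,3,8] = [3,8] − [2,8] + [2,3].
This gives a 24×16 integer matrix of rank 13; reducing to Smith normal form yields diagonal entries (1,1,1,1,1,1,1,1,1,1,1,1,1).

Boundary ∂_3: C_3 → C_2 sends each 3-simplex σ to the alternating sum Σ_i (−1)^i (σ with its i-th vertex removed). For instance
  ∂[2,3,7,8] = [3,7,8] − [2,7,8] + [2,3,8] − [2,3,7],
  ∂[1,2,7,8] = [2,7,8] − [1,7,8] + [1,2,8] − [1,2,7].
The resulting 16×2 matrix has rank 2, and its Smith normal form has invariant factors (1,1).

From H_k ≅ ker(∂_k) / im(∂_{k+1}) we obtain:

  H_2: rank ker ∂_2 − rank ∂_3 = (16 − 13) − 2 = 1, and the invariant factors of ∂_3 are all 1, so H_2 ≅ Z.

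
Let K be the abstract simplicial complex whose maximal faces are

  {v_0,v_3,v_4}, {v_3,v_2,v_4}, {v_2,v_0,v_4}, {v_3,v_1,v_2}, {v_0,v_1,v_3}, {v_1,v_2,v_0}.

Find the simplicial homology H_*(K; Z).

H_0 ≅ Z,  H_1 = 0,  H_2 ≅ Z.

We work with the vertex ordering v_0 < v_1 < v_2 < v_3 < v_4. The simplices of K, each written with vertices in increasing order, are:

  0-simplices (5): [v_0], [v_1], [v_2], [v_3], [v_4]
  1-simplices (9): [v_0,v_1], [v_0,v_2], [v_0,v_3], [v_0,v_4], [v_1,v_2], [v_1,v_3], [v_2,v_3], [v_2,v_4], [v_3,v_4]
  2-simplices (6): [v_0,v_1,v_2], [v_0,v_1,v_3], [v_0,v_2,v_4], [v_0,v_3,v_4], [v_1,v_2,v_3], [v_2,v_3,v_4]

Hence C_0 ≅ Z^5, C_1 ≅ Z^9, C_2 ≅ Z^6.

The boundary map ∂_1: C_1 → C_0 is given by ∂[p,q] = [q] − [p]. For instance
  ∂[v_0,v_4] = [v_4] − [v_0].
The resulting 5×9 matrix has rank 4, and its Smith normal form has invariant factors (1,1,1,1).

The boundary map ∂_2: C_2 → C_1 sends each 2-simplex [p,q,r] to [q,r] − [p,r] + [p,q]. For instance
  ∂[v_0,v_1,v_3] = [v_1,v_3] − [v_0,v_3] + [v_0,v_1],
  ∂[v_0,v_2,v_4] = [v_2,v_4] − [v_0,v_4] + [v_0,v_2].
As a 9×6 matrix over Z this has rank 5, with invariant factors (1,1,1,1,1).

From H_k ≅ ker(∂_k) / im(∂_{k+1}) we obtain:

  H_0: rank C_0 − rank ∂_1 = 5 − 4 = 1, and the invariant factors of ∂_1 are all 1, so H_0 = Z.
  H_1: rank ker ∂_1 − rank ∂_2 = (9 − 4) − 5 = 0, and the invariant factors of ∂_2 are all 1, so H_1 = 0.
  H_2: rank ker ∂_2 − rank ∂_3 = (6 − 5) − 0 = 1, and there is no ∂_3, so H_2 = Z.

As a check, the Euler characteristic is 5 − 9 + 6 = 2, which agrees with 1 − 0 + 1 = 2.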